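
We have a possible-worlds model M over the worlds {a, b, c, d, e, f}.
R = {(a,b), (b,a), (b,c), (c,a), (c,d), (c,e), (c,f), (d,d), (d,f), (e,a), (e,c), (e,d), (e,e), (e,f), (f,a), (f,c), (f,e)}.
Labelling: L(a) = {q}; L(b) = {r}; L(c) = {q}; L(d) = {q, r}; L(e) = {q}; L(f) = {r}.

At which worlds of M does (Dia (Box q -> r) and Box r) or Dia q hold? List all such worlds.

Recall that Box ψ holds at a world iff ψ holds at every accessible world, and Dia ψ holds iff ψ holds at some accessible world.
Let φ = (Dia (Box q -> r) and Box r) or Dia q. Evaluate φ at each world:
  a (successors {b}): φ is true.
  b (successors {a, c}): φ is true.
  c (successors {a, d, e, f}): φ is true.
  d (successors {d, f}): φ is true.
  e (successors {a, c, d, e, f}): φ is true.
  f (successors {a, c, e}): φ is true.
For instance, at e:
  At e: Dia (Box q -> r) and Box r is false, Dia q is true, so (Dia (Box q -> r) and Box r) or Dia q is true.
    At e: Dia (Box q -> r) is true, Box r is false, so Dia (Box q -> r) and Box r is false.
      At e: Dia (Box q -> r) requires Box q -> r at some successor in {a, c, d, e, f}.
        Box q -> r holds at a, so Dia (Box q -> r) is true at e.
      At e: Box r requires r at every successor {a, c, d, e, f}.
        r fails at a, so Box r is false at e.
    At e: Dia q requires q at some successor in {a, c, d, e, f}.
      q holds at a, so Dia q is true at e.
Satisfying worlds: {a, b, c, d, e, f}

a, b, c, d, e, f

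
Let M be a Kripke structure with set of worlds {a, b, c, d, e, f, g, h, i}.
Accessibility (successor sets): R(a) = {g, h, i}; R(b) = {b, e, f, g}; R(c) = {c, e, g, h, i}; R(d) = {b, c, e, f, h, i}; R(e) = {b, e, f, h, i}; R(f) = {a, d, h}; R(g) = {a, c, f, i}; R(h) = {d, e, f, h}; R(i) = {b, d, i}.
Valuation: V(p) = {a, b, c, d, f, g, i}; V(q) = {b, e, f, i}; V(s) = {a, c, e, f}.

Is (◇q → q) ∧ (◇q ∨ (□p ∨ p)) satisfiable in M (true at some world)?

Let φ = (◇q → q) ∧ (◇q ∨ (□p ∨ p)). Evaluate φ at each world:
  a (successors {g, h, i}): φ is false.
  b (successors {b, e, f, g}): φ is true.
  c (successors {c, e, g, h, i}): φ is false.
  d (successors {b, c, e, f, h, i}): φ is false.
  e (successors {b, e, f, h, i}): φ is true.
  f (successors {a, d, h}): φ is true.
  g (successors {a, c, f, i}): φ is false.
  h (successors {d, e, f, h}): φ is false.
  i (successors {b, d, i}): φ is true.
Detail at b (witness):
  At b: ◇q → q is true, ◇q ∨ (□p ∨ p) is true, so (◇q → q) ∧ (◇q ∨ (□p ∨ p)) is true.
    At b: ◇q is true, q is true, so ◇q → q is true.
      At b: ◇q requires q at some successor in {b, e, f, g}.
        q holds at b, so ◇q is true at b.
    At b: ◇q is true, □p ∨ p is true, so ◇q ∨ (□p ∨ p) is true.
      At b: ◇q requires q at some successor in {b, e, f, g}.
        q holds at b, so ◇q is true at b.
      At b: □p is false, p is true, so □p ∨ p is true.

Yes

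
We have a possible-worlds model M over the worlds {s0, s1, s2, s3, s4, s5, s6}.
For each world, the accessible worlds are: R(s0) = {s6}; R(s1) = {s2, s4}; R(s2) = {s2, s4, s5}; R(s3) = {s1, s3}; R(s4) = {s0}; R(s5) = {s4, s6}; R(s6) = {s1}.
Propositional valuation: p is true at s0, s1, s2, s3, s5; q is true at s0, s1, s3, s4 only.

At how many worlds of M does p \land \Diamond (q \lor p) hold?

4

Let φ = p \land \Diamond (q \lor p). Evaluate φ at each world:
  s0 (successors {s6}): φ is false.
  s1 (successors {s2, s4}): φ is true.
  s2 (successors {s2, s4, s5}): φ is true.
  s3 (successors {s1, s3}): φ is true.
  s4 (successors {s0}): φ is false.
  s5 (successors {s4, s6}): φ is true.
  s6 (successors {s1}): φ is false.
For instance, at s4:
  At s4: p is false, \Diamond (q \lor p) is true, so p \land \Diamond (q \lor p) is false.
    At s4: \Diamond (q \lor p) requires q \lor p at some successor in {s0}.
      q \lor p holds at s0, so \Diamond (q \lor p) is true at s4.
Satisfying worlds: {s1, s2, s3, s5}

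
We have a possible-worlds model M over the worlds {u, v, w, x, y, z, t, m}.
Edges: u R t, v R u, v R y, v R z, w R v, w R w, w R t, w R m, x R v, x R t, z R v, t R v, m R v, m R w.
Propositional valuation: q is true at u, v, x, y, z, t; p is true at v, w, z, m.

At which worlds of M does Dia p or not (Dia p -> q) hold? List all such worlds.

Let φ = Dia p or not (Dia p -> q). Evaluate φ at each world:
  u (successors {t}): φ is false.
  v (successors {u, y, z}): φ is true.
  w (successors {v, w, t, m}): φ is true.
  x (successors {v, t}): φ is true.
  y (successors ∅): φ is false.
  z (successors {v}): φ is true.
  t (successors {v}): φ is true.
  m (successors {v, w}): φ is true.
For instance, at t:
  At t: Dia p is true, not (Dia p -> q) is false, so Dia p or not (Dia p -> q) is true.
    At t: Dia p requires p at some successor in {v}.
      p holds at v, so Dia p is true at t.
    At t: Dia p -> q is true, so not (Dia p -> q) is false.
      At t: Dia p is true, q is true, so Dia p -> q is true.
Satisfying worlds: {v, w, x, z, t, m}

v, w, x, z, t, m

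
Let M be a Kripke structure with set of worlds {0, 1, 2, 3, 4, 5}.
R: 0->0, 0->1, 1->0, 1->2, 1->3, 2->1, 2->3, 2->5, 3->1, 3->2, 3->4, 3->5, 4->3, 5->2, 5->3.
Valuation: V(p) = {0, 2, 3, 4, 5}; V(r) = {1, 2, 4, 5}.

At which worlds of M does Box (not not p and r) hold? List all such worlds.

Let φ = Box (not not p and r). Evaluate φ at each world:
  0 (successors {0, 1}): φ is false.
  1 (successors {0, 2, 3}): φ is false.
  2 (successors {1, 3, 5}): φ is false.
  3 (successors {1, 2, 4, 5}): φ is false.
  4 (successors {3}): φ is false.
  5 (successors {2, 3}): φ is false.
For instance, at 1:
  At 1: Box (not not p and r) requires not not p and r at every successor {0, 2, 3}.
    not not p and r fails at 0, so Box (not not p and r) is false at 1.
Satisfying worlds: none.

none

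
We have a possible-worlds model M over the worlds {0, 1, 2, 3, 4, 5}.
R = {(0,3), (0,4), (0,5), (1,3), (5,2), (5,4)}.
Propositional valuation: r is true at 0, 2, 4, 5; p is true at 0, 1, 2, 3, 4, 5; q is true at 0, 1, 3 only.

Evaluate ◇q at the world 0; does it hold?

Yes

At 0: ◇q requires q at some successor in {3, 4, 5}.
  q holds at 3, so ◇q is true at 0.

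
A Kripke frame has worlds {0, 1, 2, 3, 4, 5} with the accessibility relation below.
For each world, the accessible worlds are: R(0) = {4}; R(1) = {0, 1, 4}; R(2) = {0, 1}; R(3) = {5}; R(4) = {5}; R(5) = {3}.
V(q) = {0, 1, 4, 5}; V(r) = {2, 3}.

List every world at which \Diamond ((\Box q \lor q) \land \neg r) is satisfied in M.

Recall that \Box ψ holds at a world iff ψ holds at every accessible world, and \Diamond ψ holds iff ψ holds at some accessible world.
Let φ = \Diamond ((\Box q \lor q) \land \neg r). Evaluate φ at each world:
  0 (successors {4}): φ is true.
  1 (successors {0, 1, 4}): φ is true.
  2 (successors {0, 1}): φ is true.
  3 (successors {5}): φ is true.
  4 (successors {5}): φ is true.
  5 (successors {3}): φ is false.
For instance, at 0:
  At 0: \Diamond ((\Box q \lor q) \land \neg r) requires (\Box q \lor q) \land \neg r at some successor in {4}.
    (\Box q \lor q) \land \neg r holds at 4, so \Diamond ((\Box q \lor q) \land \neg r) is true at 0.
      At 4: \Box q \lor q is true, \neg r is true, so (\Box q \lor q) \land \neg r is true.
Satisfying worlds: {0, 1, 2, 3, 4}

0, 1, 2, 3, 4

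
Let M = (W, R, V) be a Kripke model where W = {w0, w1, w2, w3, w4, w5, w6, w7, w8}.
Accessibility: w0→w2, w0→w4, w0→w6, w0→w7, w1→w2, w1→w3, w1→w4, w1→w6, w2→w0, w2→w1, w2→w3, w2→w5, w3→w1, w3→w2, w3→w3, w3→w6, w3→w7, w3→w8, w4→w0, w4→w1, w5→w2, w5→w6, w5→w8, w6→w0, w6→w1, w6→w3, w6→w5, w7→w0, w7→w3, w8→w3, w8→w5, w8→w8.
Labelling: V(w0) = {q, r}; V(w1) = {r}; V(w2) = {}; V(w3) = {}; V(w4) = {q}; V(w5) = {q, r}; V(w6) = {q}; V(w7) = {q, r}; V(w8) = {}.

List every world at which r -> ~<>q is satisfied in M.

w2, w3, w4, w6, w8

Let φ = r -> ~<>q. Evaluate φ at each world:
  w0 (successors {w2, w4, w6, w7}): φ is false.
  w1 (successors {w2, w3, w4, w6}): φ is false.
  w2 (successors {w0, w1, w3, w5}): φ is true.
  w3 (successors {w1, w2, w3, w6, w7, w8}): φ is true.
  w4 (successors {w0, w1}): φ is true.
  w5 (successors {w2, w6, w8}): φ is false.
  w6 (successors {w0, w1, w3, w5}): φ is true.
  w7 (successors {w0, w3}): φ is false.
  w8 (successors {w3, w5, w8}): φ is true.
For instance, at w8:
  At w8: r is false, ~<>q is false, so r -> ~<>q is true.
    At w8: <>q is true, so ~<>q is false.
      At w8: <>q requires q at some successor in {w3, w5, w8}.
        q holds at w5, so <>q is true at w8.
Satisfying worlds: {w2, w3, w4, w6, w8}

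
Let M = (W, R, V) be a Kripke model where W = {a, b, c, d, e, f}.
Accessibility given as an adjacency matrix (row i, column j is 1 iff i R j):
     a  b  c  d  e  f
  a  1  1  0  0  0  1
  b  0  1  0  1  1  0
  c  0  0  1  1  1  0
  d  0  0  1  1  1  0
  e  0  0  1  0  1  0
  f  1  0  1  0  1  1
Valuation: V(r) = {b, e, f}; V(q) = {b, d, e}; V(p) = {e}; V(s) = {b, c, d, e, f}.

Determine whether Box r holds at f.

At f: Box r requires r at every successor {a, c, e, f}.
  r fails at a, so Box r is false at f.

No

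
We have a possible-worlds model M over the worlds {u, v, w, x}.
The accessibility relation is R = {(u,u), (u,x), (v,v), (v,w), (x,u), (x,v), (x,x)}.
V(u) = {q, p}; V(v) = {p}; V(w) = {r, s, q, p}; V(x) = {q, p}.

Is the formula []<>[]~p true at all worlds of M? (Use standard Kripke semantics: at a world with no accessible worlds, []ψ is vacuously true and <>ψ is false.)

No

Let φ = []<>[]~p. Evaluate φ at each world:
  u (successors {u, x}): φ is false.
  v (successors {v, w}): φ is false.
  w (successors ∅): φ is true.
  x (successors {u, v, x}): φ is false.
Detail at u (counterexample):
  At u: []<>[]~p requires <>[]~p at every successor {u, x}.
    <>[]~p fails at u, so []<>[]~p is false at u.
      At u: <>[]~p requires []~p at some successor in {u, x}.
        At u: []~p is false.
        At x: []~p is false.
      So <>[]~p is false at u.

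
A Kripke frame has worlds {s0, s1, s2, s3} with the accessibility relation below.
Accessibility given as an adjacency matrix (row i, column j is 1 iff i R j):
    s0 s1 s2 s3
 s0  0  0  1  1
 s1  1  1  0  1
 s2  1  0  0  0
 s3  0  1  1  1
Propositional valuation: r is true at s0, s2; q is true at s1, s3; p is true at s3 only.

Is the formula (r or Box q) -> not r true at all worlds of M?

Let φ = (r or Box q) -> not r. Evaluate φ at each world:
  s0 (successors {s2, s3}): φ is false.
  s1 (successors {s0, s1, s3}): φ is true.
  s2 (successors {s0}): φ is false.
  s3 (successors {s1, s2, s3}): φ is true.
Detail at s0 (counterexample):
  At s0: r or Box q is true, not r is false, so (r or Box q) -> not r is false.
    At s0: r is true, Box q is false, so r or Box q is true.
      At s0: Box q requires q at every successor {s2, s3}.
        q fails at s2, so Box q is false at s0.

No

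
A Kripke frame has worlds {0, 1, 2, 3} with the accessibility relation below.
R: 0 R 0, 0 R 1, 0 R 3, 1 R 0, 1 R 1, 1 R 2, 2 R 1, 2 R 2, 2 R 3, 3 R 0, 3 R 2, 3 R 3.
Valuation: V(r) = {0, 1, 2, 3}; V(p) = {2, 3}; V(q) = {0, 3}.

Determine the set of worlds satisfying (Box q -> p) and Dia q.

0, 1, 2, 3

Let φ = (Box q -> p) and Dia q. Evaluate φ at each world:
  0 (successors {0, 1, 3}): φ is true.
  1 (successors {0, 1, 2}): φ is true.
  2 (successors {1, 2, 3}): φ is true.
  3 (successors {0, 2, 3}): φ is true.
For instance, at 2:
  At 2: Box q -> p is true, Dia q is true, so (Box q -> p) and Dia q is true.
    At 2: Box q is false, p is true, so Box q -> p is true.
      At 2: Box q requires q at every successor {1, 2, 3}.
        q fails at 1, so Box q is false at 2.
    At 2: Dia q requires q at some successor in {1, 2, 3}.
      q holds at 3, so Dia q is true at 2.
Satisfying worlds: {0, 1, 2, 3}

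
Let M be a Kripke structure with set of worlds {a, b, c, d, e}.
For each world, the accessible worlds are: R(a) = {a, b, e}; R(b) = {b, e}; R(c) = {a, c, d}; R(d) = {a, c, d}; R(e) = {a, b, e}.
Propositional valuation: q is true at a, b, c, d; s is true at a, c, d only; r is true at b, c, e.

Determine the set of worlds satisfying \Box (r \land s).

none

Let φ = \Box (r \land s). Evaluate φ at each world:
  a (successors {a, b, e}): φ is false.
  b (successors {b, e}): φ is false.
  c (successors {a, c, d}): φ is false.
  d (successors {a, c, d}): φ is false.
  e (successors {a, b, e}): φ is false.
For instance, at d:
  At d: \Box (r \land s) requires r \land s at every successor {a, c, d}.
    r \land s fails at a, so \Box (r \land s) is false at d.
Satisfying worlds: none.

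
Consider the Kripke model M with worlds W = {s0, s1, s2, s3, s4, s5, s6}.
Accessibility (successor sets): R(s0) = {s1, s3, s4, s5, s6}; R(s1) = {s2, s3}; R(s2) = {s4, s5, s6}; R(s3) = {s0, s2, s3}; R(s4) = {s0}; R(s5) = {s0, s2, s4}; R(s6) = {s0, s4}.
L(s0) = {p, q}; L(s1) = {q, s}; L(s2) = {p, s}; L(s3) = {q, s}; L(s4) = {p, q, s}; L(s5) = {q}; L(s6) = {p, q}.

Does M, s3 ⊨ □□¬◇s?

At s3: □□¬◇s requires □¬◇s at every successor {s0, s2, s3}.
  □¬◇s fails at s0, so □□¬◇s is false at s3.
    At s0: □¬◇s requires ¬◇s at every successor {s1, s3, s4, s5, s6}.
      ¬◇s fails at s1, so □¬◇s is false at s0.

No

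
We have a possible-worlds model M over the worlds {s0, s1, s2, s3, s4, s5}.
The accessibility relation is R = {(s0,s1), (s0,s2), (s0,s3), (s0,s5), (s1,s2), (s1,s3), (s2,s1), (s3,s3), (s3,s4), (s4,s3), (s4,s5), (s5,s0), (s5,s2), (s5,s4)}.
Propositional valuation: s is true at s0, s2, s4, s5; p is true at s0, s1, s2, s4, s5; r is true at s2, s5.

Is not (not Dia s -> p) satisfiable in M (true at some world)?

No

Let φ = not (not Dia s -> p). Evaluate φ at each world:
  s0 (successors {s1, s2, s3, s5}): φ is false.
  s1 (successors {s2, s3}): φ is false.
  s2 (successors {s1}): φ is false.
  s3 (successors {s3, s4}): φ is false.
  s4 (successors {s3, s5}): φ is false.
  s5 (successors {s0, s2, s4}): φ is false.
For instance, at s0:
  At s0: not Dia s -> p is true, so not (not Dia s -> p) is false.
    At s0: not Dia s is false, p is true, so not Dia s -> p is true.
      At s0: Dia s is true, so not Dia s is false.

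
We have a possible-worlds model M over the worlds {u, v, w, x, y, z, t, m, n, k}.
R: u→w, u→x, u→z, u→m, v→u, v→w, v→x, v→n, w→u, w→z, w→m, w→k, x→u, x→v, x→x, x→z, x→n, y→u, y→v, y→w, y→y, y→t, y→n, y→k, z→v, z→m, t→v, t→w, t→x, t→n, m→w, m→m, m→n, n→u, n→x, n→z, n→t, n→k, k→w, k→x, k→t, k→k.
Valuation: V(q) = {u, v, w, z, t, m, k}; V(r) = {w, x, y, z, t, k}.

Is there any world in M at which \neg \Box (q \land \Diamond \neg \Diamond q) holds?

Yes

Let φ = \neg \Box (q \land \Diamond \neg \Diamond q). Evaluate φ at each world:
  u (successors {w, x, z, m}): φ is true.
  v (successors {u, w, x, n}): φ is true.
  w (successors {u, z, m, k}): φ is true.
  x (successors {u, v, x, z, n}): φ is true.
  y (successors {u, v, w, y, t, n, k}): φ is true.
  z (successors {v, m}): φ is true.
  t (successors {v, w, x, n}): φ is true.
  m (successors {w, m, n}): φ is true.
  n (successors {u, x, z, t, k}): φ is true.
  k (successors {w, x, t, k}): φ is true.
Detail at u (witness):
  At u: \Box (q \land \Diamond \neg \Diamond q) is false, so \neg \Box (q \land \Diamond \neg \Diamond q) is true.
    At u: \Box (q \land \Diamond \neg \Diamond q) requires q \land \Diamond \neg \Diamond q at every successor {w, x, z, m}.
      q \land \Diamond \neg \Diamond q fails at w, so \Box (q \land \Diamond \neg \Diamond q) is false at u.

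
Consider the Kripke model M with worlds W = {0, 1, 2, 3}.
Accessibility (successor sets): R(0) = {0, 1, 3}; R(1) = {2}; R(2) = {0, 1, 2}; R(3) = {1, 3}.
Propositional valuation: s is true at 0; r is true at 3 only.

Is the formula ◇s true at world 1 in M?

No

Recall that ◇ψ holds at a world iff ψ holds at some accessible world.
At 1: ◇s requires s at some successor in {2}.
  At 2: s is false.
So ◇s is false at 1.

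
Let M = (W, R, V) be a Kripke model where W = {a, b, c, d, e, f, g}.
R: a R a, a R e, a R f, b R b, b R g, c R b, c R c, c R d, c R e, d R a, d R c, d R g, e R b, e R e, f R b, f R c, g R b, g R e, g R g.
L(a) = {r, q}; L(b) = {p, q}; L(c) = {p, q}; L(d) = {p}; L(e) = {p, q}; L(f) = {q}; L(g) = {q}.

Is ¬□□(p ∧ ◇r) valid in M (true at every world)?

Let φ = ¬□□(p ∧ ◇r). Evaluate φ at each world:
  a (successors {a, e, f}): φ is true.
  b (successors {b, g}): φ is true.
  c (successors {b, c, d, e}): φ is true.
  d (successors {a, c, g}): φ is true.
  e (successors {b, e}): φ is true.
  f (successors {b, c}): φ is true.
  g (successors {b, e, g}): φ is true.
For instance, at d:
  At d: □□(p ∧ ◇r) is false, so ¬□□(p ∧ ◇r) is true.
    At d: □□(p ∧ ◇r) requires □(p ∧ ◇r) at every successor {a, c, g}.
      □(p ∧ ◇r) fails at a, so □□(p ∧ ◇r) is false at d.

Yes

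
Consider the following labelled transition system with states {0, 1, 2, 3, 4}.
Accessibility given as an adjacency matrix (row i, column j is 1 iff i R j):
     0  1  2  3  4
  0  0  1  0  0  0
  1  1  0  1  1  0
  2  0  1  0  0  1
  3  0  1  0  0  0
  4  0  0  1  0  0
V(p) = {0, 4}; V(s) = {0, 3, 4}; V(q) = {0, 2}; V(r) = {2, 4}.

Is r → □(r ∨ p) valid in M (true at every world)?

No

Recall that □ψ holds at a world iff ψ holds at every accessible world, and ◇ψ holds iff ψ holds at some accessible world.
Let φ = r → □(r ∨ p). Evaluate φ at each world:
  0 (successors {1}): φ is true.
  1 (successors {0, 2, 3}): φ is true.
  2 (successors {1, 4}): φ is false.
  3 (successors {1}): φ is true.
  4 (successors {2}): φ is true.
Detail at 2 (counterexample):
  At 2: r is true, □(r ∨ p) is false, so r → □(r ∨ p) is false.
    At 2: □(r ∨ p) requires r ∨ p at every successor {1, 4}.
      r ∨ p fails at 1, so □(r ∨ p) is false at 2.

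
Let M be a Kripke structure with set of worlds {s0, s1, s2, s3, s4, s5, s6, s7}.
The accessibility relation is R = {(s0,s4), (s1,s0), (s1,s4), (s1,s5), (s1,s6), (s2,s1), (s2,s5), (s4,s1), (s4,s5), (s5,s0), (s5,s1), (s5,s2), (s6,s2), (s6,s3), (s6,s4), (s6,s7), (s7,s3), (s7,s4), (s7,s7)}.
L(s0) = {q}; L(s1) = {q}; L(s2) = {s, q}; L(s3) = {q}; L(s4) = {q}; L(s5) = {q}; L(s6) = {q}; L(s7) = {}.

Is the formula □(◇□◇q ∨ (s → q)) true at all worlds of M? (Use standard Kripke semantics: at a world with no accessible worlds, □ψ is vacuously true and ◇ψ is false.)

Yes

Recall that □ψ holds at a world iff ψ holds at every accessible world, and ◇ψ holds iff ψ holds at some accessible world.
Let φ = □(◇□◇q ∨ (s → q)). Evaluate φ at each world:
  s0 (successors {s4}): φ is true.
  s1 (successors {s0, s4, s5, s6}): φ is true.
  s2 (successors {s1, s5}): φ is true.
  s3 (successors ∅): φ is true.
  s4 (successors {s1, s5}): φ is true.
  s5 (successors {s0, s1, s2}): φ is true.
  s6 (successors {s2, s3, s4, s7}): φ is true.
  s7 (successors {s3, s4, s7}): φ is true.
For instance, at s7:
  At s7: □(◇□◇q ∨ (s → q)) requires ◇□◇q ∨ (s → q) at every successor {s3, s4, s7}.
      At s3: ◇□◇q is false, s → q is true, so ◇□◇q ∨ (s → q) is true.
      At s4: ◇□◇q is true, s → q is true, so ◇□◇q ∨ (s → q) is true.
      At s7: ◇□◇q is true, s → q is true, so ◇□◇q ∨ (s → q) is true.
  So □(◇□◇q ∨ (s → q)) is true at s7.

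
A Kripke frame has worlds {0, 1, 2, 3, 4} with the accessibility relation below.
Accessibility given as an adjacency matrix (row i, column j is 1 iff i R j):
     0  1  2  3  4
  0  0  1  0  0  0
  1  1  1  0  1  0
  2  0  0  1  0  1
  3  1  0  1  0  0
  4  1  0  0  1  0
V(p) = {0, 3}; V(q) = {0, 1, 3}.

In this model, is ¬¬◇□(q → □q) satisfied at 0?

Recall that □ψ holds at a world iff ψ holds at every accessible world, and ◇ψ holds iff ψ holds at some accessible world.
At 0: ¬◇□(q → □q) is true, so ¬¬◇□(q → □q) is false.
  At 0: ◇□(q → □q) is false, so ¬◇□(q → □q) is true.
    At 0: ◇□(q → □q) requires □(q → □q) at some successor in {1}.
      At 1: □(q → □q) is false.
    So ◇□(q → □q) is false at 0.

No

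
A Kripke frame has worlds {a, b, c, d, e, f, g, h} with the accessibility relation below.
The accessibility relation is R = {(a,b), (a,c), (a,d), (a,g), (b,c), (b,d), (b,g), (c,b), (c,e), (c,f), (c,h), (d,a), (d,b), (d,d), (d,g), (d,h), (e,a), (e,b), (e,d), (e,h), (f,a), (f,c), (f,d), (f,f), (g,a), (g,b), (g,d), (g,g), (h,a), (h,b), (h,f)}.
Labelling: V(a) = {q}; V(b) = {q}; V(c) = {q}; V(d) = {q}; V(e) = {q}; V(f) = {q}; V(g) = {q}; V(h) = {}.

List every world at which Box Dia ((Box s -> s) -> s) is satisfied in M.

none

Recall that Box ψ holds at a world iff ψ holds at every accessible world, and Dia ψ holds iff ψ holds at some accessible world.
Let φ = Box Dia ((Box s -> s) -> s). Evaluate φ at each world:
  a (successors {b, c, d, g}): φ is false.
  b (successors {c, d, g}): φ is false.
  c (successors {b, e, f, h}): φ is false.
  d (successors {a, b, d, g, h}): φ is false.
  e (successors {a, b, d, h}): φ is false.
  f (successors {a, c, d, f}): φ is false.
  g (successors {a, b, d, g}): φ is false.
  h (successors {a, b, f}): φ is false.
For instance, at h:
  At h: Box Dia ((Box s -> s) -> s) requires Dia ((Box s -> s) -> s) at every successor {a, b, f}.
    Dia ((Box s -> s) -> s) fails at a, so Box Dia ((Box s -> s) -> s) is false at h.
      At a: Dia ((Box s -> s) -> s) requires (Box s -> s) -> s at some successor in {b, c, d, g}.
        At b: (Box s -> s) -> s is false.
        At c: (Box s -> s) -> s is false.
        At d: (Box s -> s) -> s is false.
        At g: (Box s -> s) -> s is false.
      So Dia ((Box s -> s) -> s) is false at a.
Satisfying worlds: none.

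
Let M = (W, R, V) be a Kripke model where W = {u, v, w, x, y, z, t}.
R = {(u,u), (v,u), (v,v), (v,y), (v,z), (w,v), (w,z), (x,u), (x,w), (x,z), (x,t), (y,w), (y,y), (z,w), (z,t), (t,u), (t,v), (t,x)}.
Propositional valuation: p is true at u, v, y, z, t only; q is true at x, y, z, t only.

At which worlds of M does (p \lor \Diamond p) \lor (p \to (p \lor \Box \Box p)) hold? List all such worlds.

u, v, w, x, y, z, t

Recall that \Box ψ holds at a world iff ψ holds at every accessible world, and \Diamond ψ holds iff ψ holds at some accessible world.
Let φ = (p \lor \Diamond p) \lor (p \to (p \lor \Box \Box p)). Evaluate φ at each world:
  u (successors {u}): φ is true.
  v (successors {u, v, y, z}): φ is true.
  w (successors {v, z}): φ is true.
  x (successors {u, w, z, t}): φ is true.
  y (successors {w, y}): φ is true.
  z (successors {w, t}): φ is true.
  t (successors {u, v, x}): φ is true.
For instance, at y:
  At y: p \lor \Diamond p is true, p \to (p \lor \Box \Box p) is true, so (p \lor \Diamond p) \lor (p \to (p \lor \Box \Box p)) is true.
    At y: p is true, \Diamond p is true, so p \lor \Diamond p is true.
      At y: \Diamond p requires p at some successor in {w, y}.
        p holds at y, so \Diamond p is true at y.
    At y: p is true, p \lor \Box \Box p is true, so p \to (p \lor \Box \Box p) is true.
      At y: p is true, \Box \Box p is false, so p \lor \Box \Box p is true.
Satisfying worlds: {u, v, w, x, y, z, t}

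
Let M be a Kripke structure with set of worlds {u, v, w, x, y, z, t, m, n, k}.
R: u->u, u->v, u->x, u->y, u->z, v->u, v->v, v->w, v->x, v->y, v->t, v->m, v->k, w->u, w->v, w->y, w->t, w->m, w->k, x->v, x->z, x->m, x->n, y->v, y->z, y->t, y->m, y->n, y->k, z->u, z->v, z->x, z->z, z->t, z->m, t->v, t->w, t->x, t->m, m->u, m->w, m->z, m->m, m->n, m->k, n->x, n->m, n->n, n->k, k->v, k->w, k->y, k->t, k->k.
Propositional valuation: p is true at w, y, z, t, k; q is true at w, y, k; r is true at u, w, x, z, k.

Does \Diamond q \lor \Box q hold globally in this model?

Let φ = \Diamond q \lor \Box q. Evaluate φ at each world:
  u (successors {u, v, x, y, z}): φ is true.
  v (successors {u, v, w, x, y, t, m, k}): φ is true.
  w (successors {u, v, y, t, m, k}): φ is true.
  x (successors {v, z, m, n}): φ is false.
  y (successors {v, z, t, m, n, k}): φ is true.
  z (successors {u, v, x, z, t, m}): φ is false.
  t (successors {v, w, x, m}): φ is true.
  m (successors {u, w, z, m, n, k}): φ is true.
  n (successors {x, m, n, k}): φ is true.
  k (successors {v, w, y, t, k}): φ is true.
Detail at x (counterexample):
  At x: \Diamond q is false, \Box q is false, so \Diamond q \lor \Box q is false.
    At x: \Diamond q requires q at some successor in {v, z, m, n}.
      At v: q is false.
      At z: q is false.
      At m: q is false.
      At n: q is false.
    So \Diamond q is false at x.
    At x: \Box q requires q at every successor {v, z, m, n}.
      q fails at v, so \Box q is false at x.

No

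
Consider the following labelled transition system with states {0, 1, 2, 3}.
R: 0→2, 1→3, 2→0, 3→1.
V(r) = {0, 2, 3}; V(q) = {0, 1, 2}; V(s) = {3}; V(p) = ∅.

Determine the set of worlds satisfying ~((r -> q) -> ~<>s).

Let φ = ~((r -> q) -> ~<>s). Evaluate φ at each world:
  0 (successors {2}): φ is false.
  1 (successors {3}): φ is true.
  2 (successors {0}): φ is false.
  3 (successors {1}): φ is false.
For instance, at 0:
  At 0: (r -> q) -> ~<>s is true, so ~((r -> q) -> ~<>s) is false.
    At 0: r -> q is true, ~<>s is true, so (r -> q) -> ~<>s is true.
      At 0: <>s is false, so ~<>s is true.
Satisfying worlds: {1}

1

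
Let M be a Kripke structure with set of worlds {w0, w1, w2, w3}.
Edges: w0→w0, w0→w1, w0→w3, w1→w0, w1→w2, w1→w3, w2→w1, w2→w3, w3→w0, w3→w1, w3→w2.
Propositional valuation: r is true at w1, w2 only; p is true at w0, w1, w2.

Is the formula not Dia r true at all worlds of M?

No

Let φ = not Dia r. Evaluate φ at each world:
  w0 (successors {w0, w1, w3}): φ is false.
  w1 (successors {w0, w2, w3}): φ is false.
  w2 (successors {w1, w3}): φ is false.
  w3 (successors {w0, w1, w2}): φ is false.
Detail at w0 (counterexample):
  At w0: Dia r is true, so not Dia r is false.
    At w0: Dia r requires r at some successor in {w0, w1, w3}.
      r holds at w1, so Dia r is true at w0.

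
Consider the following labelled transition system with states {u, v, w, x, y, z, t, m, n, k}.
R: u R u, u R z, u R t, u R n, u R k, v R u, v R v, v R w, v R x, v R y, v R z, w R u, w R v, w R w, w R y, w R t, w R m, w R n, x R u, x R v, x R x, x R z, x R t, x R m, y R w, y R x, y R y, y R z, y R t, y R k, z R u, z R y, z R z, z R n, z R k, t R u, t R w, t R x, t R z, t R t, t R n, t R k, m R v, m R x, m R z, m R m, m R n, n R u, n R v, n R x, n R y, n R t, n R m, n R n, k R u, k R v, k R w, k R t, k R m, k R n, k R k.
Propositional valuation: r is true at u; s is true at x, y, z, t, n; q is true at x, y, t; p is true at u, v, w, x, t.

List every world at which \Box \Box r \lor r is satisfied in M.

u

Let φ = \Box \Box r \lor r. Evaluate φ at each world:
  u (successors {u, z, t, n, k}): φ is true.
  v (successors {u, v, w, x, y, z}): φ is false.
  w (successors {u, v, w, y, t, m, n}): φ is false.
  x (successors {u, v, x, z, t, m}): φ is false.
  y (successors {w, x, y, z, t, k}): φ is false.
  z (successors {u, y, z, n, k}): φ is false.
  t (successors {u, w, x, z, t, n, k}): φ is false.
  m (successors {v, x, z, m, n}): φ is false.
  n (successors {u, v, x, y, t, m, n}): φ is false.
  k (successors {u, v, w, t, m, n, k}): φ is false.
For instance, at v:
  At v: \Box \Box r is false, r is false, so \Box \Box r \lor r is false.
    At v: \Box \Box r requires \Box r at every successor {u, v, w, x, y, z}.
      \Box r fails at u, so \Box \Box r is false at v.
Satisfying worlds: {u}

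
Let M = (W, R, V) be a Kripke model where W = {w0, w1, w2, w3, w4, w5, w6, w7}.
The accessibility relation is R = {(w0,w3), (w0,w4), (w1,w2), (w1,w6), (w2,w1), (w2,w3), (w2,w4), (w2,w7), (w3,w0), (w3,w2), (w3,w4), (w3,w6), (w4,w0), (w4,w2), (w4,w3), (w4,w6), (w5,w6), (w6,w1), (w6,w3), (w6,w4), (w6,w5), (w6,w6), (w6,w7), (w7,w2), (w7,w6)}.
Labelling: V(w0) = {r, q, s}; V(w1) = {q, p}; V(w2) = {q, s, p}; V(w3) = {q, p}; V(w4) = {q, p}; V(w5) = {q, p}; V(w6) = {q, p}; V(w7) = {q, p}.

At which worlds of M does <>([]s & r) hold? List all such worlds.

none

Recall that []ψ holds at a world iff ψ holds at every accessible world, and <>ψ holds iff ψ holds at some accessible world.
Let φ = <>([]s & r). Evaluate φ at each world:
  w0 (successors {w3, w4}): φ is false.
  w1 (successors {w2, w6}): φ is false.
  w2 (successors {w1, w3, w4, w7}): φ is false.
  w3 (successors {w0, w2, w4, w6}): φ is false.
  w4 (successors {w0, w2, w3, w6}): φ is false.
  w5 (successors {w6}): φ is false.
  w6 (successors {w1, w3, w4, w5, w6, w7}): φ is false.
  w7 (successors {w2, w6}): φ is false.
For instance, at w7:
  At w7: <>([]s & r) requires []s & r at some successor in {w2, w6}.
    At w2: []s & r is false.
    At w6: []s & r is false.
  So <>([]s & r) is false at w7.
Satisfying worlds: none.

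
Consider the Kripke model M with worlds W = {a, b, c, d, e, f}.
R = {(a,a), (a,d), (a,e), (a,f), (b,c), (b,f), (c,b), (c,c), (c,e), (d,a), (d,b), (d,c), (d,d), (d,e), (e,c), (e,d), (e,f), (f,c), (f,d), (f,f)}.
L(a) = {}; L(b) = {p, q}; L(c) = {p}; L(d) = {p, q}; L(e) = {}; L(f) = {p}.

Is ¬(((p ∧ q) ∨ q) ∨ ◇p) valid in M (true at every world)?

No

Recall that ◇ψ holds at a world iff ψ holds at some accessible world.
Let φ = ¬(((p ∧ q) ∨ q) ∨ ◇p). Evaluate φ at each world:
  a (successors {a, d, e, f}): φ is false.
  b (successors {c, f}): φ is false.
  c (successors {b, c, e}): φ is false.
  d (successors {a, b, c, d, e}): φ is false.
  e (successors {c, d, f}): φ is false.
  f (successors {c, d, f}): φ is false.
Detail at a (counterexample):
  At a: ((p ∧ q) ∨ q) ∨ ◇p is true, so ¬(((p ∧ q) ∨ q) ∨ ◇p) is false.
    At a: (p ∧ q) ∨ q is false, ◇p is true, so ((p ∧ q) ∨ q) ∨ ◇p is true.
      At a: ◇p requires p at some successor in {a, d, e, f}.
        p holds at d, so ◇p is true at a.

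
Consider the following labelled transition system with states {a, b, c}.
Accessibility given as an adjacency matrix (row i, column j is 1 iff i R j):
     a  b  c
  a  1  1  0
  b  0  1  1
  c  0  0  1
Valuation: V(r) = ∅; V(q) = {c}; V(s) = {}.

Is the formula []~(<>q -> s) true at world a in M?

No

Recall that []ψ holds at a world iff ψ holds at every accessible world, and <>ψ holds iff ψ holds at some accessible world.
At a: []~(<>q -> s) requires ~(<>q -> s) at every successor {a, b}.
  ~(<>q -> s) fails at a, so []~(<>q -> s) is false at a.
    At a: <>q -> s is true, so ~(<>q -> s) is false.
      At a: <>q is false, s is false, so <>q -> s is true.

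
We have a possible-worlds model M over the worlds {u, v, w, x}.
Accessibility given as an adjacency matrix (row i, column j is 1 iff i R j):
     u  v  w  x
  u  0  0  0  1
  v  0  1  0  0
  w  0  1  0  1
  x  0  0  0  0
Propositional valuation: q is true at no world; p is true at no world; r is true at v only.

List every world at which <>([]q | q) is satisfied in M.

u, w

Recall that []ψ holds at a world iff ψ holds at every accessible world, and <>ψ holds iff ψ holds at some accessible world.
Let φ = <>([]q | q). Evaluate φ at each world:
  u (successors {x}): φ is true.
  v (successors {v}): φ is false.
  w (successors {v, x}): φ is true.
  x (successors ∅): φ is false.
For instance, at u:
  At u: <>([]q | q) requires []q | q at some successor in {x}.
    []q | q holds at x, so <>([]q | q) is true at u.
      At x: []q is true, q is false, so []q | q is true.
Satisfying worlds: {u, w}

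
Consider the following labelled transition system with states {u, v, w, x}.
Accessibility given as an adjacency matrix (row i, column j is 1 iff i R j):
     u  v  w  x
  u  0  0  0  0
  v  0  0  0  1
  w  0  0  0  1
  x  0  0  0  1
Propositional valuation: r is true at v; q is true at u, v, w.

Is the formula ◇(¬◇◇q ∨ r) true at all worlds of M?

Recall that ◇ψ holds at a world iff ψ holds at some accessible world.
Let φ = ◇(¬◇◇q ∨ r). Evaluate φ at each world:
  u (successors ∅): φ is false.
  v (successors {x}): φ is true.
  w (successors {x}): φ is true.
  x (successors {x}): φ is true.
Detail at u (counterexample):
  At u: no accessible worlds, so ◇(¬◇◇q ∨ r) is false.

No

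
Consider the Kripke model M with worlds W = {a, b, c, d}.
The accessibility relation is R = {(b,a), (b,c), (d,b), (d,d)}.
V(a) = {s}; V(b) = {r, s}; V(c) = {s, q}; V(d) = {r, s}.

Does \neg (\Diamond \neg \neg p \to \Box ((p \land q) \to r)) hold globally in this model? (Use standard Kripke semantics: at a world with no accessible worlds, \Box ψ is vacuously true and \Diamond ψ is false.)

No

Let φ = \neg (\Diamond \neg \neg p \to \Box ((p \land q) \to r)). Evaluate φ at each world:
  a (successors ∅): φ is false.
  b (successors {a, c}): φ is false.
  c (successors ∅): φ is false.
  d (successors {b, d}): φ is false.
Detail at a (counterexample):
  At a: \Diamond \neg \neg p \to \Box ((p \land q) \to r) is true, so \neg (\Diamond \neg \neg p \to \Box ((p \land q) \to r)) is false.
    At a: \Diamond \neg \neg p is false, \Box ((p \land q) \to r) is true, so \Diamond \neg \neg p \to \Box ((p \land q) \to r) is true.
      At a: no accessible worlds, so \Diamond \neg \neg p is false.
      At a: no accessible worlds, so \Box ((p \land q) \to r) holds vacuously.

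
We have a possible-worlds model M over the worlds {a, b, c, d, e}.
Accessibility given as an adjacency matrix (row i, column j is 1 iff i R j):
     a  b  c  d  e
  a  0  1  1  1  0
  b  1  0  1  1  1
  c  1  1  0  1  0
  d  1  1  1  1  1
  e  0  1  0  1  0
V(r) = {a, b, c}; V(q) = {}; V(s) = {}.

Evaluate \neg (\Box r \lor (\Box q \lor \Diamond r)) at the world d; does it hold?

No

At d: \Box r \lor (\Box q \lor \Diamond r) is true, so \neg (\Box r \lor (\Box q \lor \Diamond r)) is false.
  At d: \Box r is false, \Box q \lor \Diamond r is true, so \Box r \lor (\Box q \lor \Diamond r) is true.
    At d: \Box r requires r at every successor {a, b, c, d, e}.
      r fails at d, so \Box r is false at d.
    At d: \Box q is false, \Diamond r is true, so \Box q \lor \Diamond r is true.
      At d: \Box q requires q at every successor {a, b, c, d, e}.
        q fails at a, so \Box q is false at d.
      At d: \Diamond r requires r at some successor in {a, b, c, d, e}.
        r holds at a, so \Diamond r is true at d.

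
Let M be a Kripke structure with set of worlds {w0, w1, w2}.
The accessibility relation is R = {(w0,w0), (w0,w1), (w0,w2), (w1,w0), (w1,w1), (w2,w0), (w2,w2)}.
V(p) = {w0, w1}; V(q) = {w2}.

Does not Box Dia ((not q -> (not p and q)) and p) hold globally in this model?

Yes

Let φ = not Box Dia ((not q -> (not p and q)) and p). Evaluate φ at each world:
  w0 (successors {w0, w1, w2}): φ is true.
  w1 (successors {w0, w1}): φ is true.
  w2 (successors {w0, w2}): φ is true.
For instance, at w1:
  At w1: Box Dia ((not q -> (not p and q)) and p) is false, so not Box Dia ((not q -> (not p and q)) and p) is true.
    At w1: Box Dia ((not q -> (not p and q)) and p) requires Dia ((not q -> (not p and q)) and p) at every successor {w0, w1}.
      Dia ((not q -> (not p and q)) and p) fails at w0, so Box Dia ((not q -> (not p and q)) and p) is false at w1.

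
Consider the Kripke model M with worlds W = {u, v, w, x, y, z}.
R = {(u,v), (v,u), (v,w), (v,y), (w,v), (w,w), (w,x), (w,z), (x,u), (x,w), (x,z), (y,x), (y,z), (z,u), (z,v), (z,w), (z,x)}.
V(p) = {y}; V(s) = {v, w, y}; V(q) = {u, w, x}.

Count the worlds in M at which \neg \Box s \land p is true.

1

Let φ = \neg \Box s \land p. Evaluate φ at each world:
  u (successors {v}): φ is false.
  v (successors {u, w, y}): φ is false.
  w (successors {v, w, x, z}): φ is false.
  x (successors {u, w, z}): φ is false.
  y (successors {x, z}): φ is true.
  z (successors {u, v, w, x}): φ is false.
For instance, at y:
  At y: \neg \Box s is true, p is true, so \neg \Box s \land p is true.
    At y: \Box s is false, so \neg \Box s is true.
      At y: \Box s requires s at every successor {x, z}.
        s fails at x, so \Box s is false at y.
Satisfying worlds: {y}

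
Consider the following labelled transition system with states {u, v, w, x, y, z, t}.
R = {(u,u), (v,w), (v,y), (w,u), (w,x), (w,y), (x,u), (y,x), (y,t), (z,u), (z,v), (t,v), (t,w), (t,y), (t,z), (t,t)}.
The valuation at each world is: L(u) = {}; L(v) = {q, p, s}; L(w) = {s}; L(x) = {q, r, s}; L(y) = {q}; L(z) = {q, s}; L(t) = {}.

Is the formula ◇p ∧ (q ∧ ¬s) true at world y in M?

No

At y: ◇p is false, q ∧ ¬s is true, so ◇p ∧ (q ∧ ¬s) is false.
  At y: ◇p requires p at some successor in {x, t}.
    At x: p is false.
    At t: p is false.
  So ◇p is false at y.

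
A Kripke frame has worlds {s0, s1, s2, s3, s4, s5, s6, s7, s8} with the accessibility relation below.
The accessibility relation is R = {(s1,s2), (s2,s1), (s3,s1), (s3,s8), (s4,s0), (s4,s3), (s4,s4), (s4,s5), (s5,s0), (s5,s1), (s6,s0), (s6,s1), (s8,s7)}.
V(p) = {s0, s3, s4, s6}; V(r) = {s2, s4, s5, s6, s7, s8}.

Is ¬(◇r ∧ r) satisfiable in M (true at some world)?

Yes

Let φ = ¬(◇r ∧ r). Evaluate φ at each world:
  s0 (successors ∅): φ is true.
  s1 (successors {s2}): φ is true.
  s2 (successors {s1}): φ is true.
  s3 (successors {s1, s8}): φ is true.
  s4 (successors {s0, s3, s4, s5}): φ is false.
  s5 (successors {s0, s1}): φ is true.
  s6 (successors {s0, s1}): φ is true.
  s7 (successors ∅): φ is true.
  s8 (successors {s7}): φ is false.
Detail at s0 (witness):
  At s0: ◇r ∧ r is false, so ¬(◇r ∧ r) is true.
    At s0: ◇r is false, r is false, so ◇r ∧ r is false.
      At s0: no accessible worlds, so ◇r is false.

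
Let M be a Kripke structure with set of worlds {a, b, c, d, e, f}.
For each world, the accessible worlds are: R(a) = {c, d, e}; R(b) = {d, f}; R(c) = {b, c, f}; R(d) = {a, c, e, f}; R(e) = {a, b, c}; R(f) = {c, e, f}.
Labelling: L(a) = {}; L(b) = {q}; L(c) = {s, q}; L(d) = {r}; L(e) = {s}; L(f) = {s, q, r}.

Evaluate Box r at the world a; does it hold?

No

At a: Box r requires r at every successor {c, d, e}.
  r fails at c, so Box r is false at a.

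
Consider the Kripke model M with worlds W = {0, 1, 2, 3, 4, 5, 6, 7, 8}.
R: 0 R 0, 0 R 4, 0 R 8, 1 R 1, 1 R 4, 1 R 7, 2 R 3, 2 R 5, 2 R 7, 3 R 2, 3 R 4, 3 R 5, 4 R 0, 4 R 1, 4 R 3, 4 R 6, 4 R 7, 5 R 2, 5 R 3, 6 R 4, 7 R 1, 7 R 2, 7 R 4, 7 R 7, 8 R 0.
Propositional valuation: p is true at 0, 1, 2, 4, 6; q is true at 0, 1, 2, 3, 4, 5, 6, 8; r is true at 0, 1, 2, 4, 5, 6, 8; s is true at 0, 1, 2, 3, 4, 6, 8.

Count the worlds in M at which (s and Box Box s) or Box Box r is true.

Let φ = (s and Box Box s) or Box Box r. Evaluate φ at each world:
  0 (successors {0, 4, 8}): φ is false.
  1 (successors {1, 4, 7}): φ is false.
  2 (successors {3, 5, 7}): φ is false.
  3 (successors {2, 4, 5}): φ is false.
  4 (successors {0, 1, 3, 6, 7}): φ is false.
  5 (successors {2, 3}): φ is false.
  6 (successors {4}): φ is false.
  7 (successors {1, 2, 4, 7}): φ is false.
  8 (successors {0}): φ is true.
For instance, at 1:
  At 1: s and Box Box s is false, Box Box r is false, so (s and Box Box s) or Box Box r is false.
    At 1: s is true, Box Box s is false, so s and Box Box s is false.
      At 1: Box Box s requires Box s at every successor {1, 4, 7}.
        Box s fails at 1, so Box Box s is false at 1.
    At 1: Box Box r requires Box r at every successor {1, 4, 7}.
      Box r fails at 1, so Box Box r is false at 1.
Satisfying worlds: {8}

1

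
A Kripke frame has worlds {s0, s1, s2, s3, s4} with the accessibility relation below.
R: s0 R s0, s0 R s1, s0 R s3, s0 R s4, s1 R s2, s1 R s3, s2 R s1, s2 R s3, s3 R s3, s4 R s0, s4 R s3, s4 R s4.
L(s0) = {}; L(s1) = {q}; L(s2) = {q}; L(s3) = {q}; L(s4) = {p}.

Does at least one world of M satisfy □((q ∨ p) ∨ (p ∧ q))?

Let φ = □((q ∨ p) ∨ (p ∧ q)). Evaluate φ at each world:
  s0 (successors {s0, s1, s3, s4}): φ is false.
  s1 (successors {s2, s3}): φ is true.
  s2 (successors {s1, s3}): φ is true.
  s3 (successors {s3}): φ is true.
  s4 (successors {s0, s3, s4}): φ is false.
Detail at s1 (witness):
  At s1: □((q ∨ p) ∨ (p ∧ q)) requires (q ∨ p) ∨ (p ∧ q) at every successor {s2, s3}.
    At s2: (q ∨ p) ∨ (p ∧ q) is true.
    At s3: (q ∨ p) ∨ (p ∧ q) is true.
  So □((q ∨ p) ∨ (p ∧ q)) is true at s1.

Yes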